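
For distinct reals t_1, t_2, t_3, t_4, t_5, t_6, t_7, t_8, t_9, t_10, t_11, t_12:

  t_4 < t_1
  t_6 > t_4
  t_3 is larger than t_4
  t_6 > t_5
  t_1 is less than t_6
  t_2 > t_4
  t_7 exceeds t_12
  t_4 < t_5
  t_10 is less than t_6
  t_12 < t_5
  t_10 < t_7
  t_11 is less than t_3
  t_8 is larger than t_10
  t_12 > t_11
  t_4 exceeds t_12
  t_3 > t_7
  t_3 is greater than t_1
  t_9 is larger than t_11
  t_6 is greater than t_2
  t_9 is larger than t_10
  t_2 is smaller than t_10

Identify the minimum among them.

Chaining upward from t_11: directly above it, t_12, t_9, t_3; then t_4, t_5, t_7; then t_2, t_1, t_6; then t_10; then t_8.
That covers every other element, and nothing is given below t_11, so t_11 is the minimum.

t_11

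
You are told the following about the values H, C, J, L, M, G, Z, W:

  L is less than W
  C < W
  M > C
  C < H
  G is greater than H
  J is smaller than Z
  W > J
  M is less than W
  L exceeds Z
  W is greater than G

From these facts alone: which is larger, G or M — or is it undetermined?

undetermined

Following every chain through M: above M we get W; below M we get C.
G is not reached, and no chain runs the other way from G to M.
So the given relations leave the order of M and G undetermined.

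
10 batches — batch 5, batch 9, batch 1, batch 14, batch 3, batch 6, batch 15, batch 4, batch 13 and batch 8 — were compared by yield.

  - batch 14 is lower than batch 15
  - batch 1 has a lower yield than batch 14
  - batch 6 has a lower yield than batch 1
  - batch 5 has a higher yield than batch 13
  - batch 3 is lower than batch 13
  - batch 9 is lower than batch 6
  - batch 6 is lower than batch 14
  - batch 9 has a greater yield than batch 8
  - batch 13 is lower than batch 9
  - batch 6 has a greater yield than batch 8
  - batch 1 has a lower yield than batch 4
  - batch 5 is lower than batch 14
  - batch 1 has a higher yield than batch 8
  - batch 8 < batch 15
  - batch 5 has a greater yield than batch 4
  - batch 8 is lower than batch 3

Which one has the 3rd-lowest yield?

The consecutive relations fix a unique order: batch 8 < batch 3 < batch 13 < batch 9 < batch 6 < batch 1 < batch 4 < batch 5 < batch 14 < batch 15.
The 3rd smallest is batch 13.

batch 13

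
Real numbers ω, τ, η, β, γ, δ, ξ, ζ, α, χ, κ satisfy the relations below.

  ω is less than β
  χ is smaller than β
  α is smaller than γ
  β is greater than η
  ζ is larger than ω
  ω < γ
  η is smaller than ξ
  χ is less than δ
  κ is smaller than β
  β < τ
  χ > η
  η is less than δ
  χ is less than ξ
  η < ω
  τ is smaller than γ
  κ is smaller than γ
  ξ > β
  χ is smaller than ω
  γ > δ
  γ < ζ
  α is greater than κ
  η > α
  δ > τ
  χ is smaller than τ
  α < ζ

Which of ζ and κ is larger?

The relevant relations are κ < α; α < η; η < χ; χ < ω; ω < β; β < τ; τ < δ; δ < γ; γ < ζ.
Chaining these gives κ < α < η < χ < ω < β < τ < δ < γ < ζ.
So κ < ζ; ζ is the larger of the two.

ζ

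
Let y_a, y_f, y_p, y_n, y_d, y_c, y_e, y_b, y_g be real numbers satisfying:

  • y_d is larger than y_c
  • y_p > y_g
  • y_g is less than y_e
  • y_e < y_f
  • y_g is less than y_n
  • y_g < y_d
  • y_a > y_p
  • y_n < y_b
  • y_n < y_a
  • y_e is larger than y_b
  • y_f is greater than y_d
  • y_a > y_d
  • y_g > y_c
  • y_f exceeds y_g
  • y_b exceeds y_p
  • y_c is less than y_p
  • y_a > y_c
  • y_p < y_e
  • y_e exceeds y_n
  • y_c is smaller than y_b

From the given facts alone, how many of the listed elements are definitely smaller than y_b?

4

Directly below y_b: y_c, y_n, y_p.
One step further: y_g (4 so far).
No other element is forced below y_b by the given relations, so the count is 4.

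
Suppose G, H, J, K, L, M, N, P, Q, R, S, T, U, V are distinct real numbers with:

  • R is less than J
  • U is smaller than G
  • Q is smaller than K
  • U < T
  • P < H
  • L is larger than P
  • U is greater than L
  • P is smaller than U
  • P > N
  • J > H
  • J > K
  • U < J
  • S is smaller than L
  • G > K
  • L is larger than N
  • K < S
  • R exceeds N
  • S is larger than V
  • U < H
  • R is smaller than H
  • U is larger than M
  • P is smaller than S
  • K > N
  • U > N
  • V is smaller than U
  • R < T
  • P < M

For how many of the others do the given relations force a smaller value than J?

11

From J the given relations immediately reach R, K, U, H.
From those, V, Q, N, P, M, L — 10 in total.
From those, S — 11 in total.
No other element is forced below J by the given relations, so the count is 11.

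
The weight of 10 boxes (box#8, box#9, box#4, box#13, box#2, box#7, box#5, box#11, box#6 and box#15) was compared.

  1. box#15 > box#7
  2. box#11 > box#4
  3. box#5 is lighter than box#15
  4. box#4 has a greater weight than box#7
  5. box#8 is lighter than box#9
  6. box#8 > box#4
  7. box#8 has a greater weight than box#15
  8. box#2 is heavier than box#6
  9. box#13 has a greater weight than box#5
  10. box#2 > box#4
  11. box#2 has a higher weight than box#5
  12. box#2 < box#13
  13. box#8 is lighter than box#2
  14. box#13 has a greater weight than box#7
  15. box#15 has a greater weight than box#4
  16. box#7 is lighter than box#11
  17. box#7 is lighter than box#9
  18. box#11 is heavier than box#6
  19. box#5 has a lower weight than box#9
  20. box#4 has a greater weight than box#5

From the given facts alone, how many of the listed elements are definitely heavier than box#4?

6

The elements the relations force above box#4 are box#15, box#8, box#9, box#2, box#11, box#13 — no chain reaches any other.
That is 6.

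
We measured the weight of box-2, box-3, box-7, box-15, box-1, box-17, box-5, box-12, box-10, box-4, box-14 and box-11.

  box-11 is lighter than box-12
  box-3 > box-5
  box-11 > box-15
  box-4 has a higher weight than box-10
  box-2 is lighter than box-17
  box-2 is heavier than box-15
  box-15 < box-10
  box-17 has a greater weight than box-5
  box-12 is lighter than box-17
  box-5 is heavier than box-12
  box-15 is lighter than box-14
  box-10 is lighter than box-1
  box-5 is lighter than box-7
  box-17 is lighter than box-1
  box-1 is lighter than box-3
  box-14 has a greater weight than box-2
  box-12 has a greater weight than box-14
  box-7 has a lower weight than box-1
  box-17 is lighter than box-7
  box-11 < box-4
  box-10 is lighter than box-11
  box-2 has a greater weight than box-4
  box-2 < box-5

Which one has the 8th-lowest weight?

The consecutive relations fix a unique order: box-15 < box-10 < box-11 < box-4 < box-2 < box-14 < box-12 < box-5 < box-17 < box-7 < box-1 < box-3.
Counting 8 from the smallest end gives box-5.

box-5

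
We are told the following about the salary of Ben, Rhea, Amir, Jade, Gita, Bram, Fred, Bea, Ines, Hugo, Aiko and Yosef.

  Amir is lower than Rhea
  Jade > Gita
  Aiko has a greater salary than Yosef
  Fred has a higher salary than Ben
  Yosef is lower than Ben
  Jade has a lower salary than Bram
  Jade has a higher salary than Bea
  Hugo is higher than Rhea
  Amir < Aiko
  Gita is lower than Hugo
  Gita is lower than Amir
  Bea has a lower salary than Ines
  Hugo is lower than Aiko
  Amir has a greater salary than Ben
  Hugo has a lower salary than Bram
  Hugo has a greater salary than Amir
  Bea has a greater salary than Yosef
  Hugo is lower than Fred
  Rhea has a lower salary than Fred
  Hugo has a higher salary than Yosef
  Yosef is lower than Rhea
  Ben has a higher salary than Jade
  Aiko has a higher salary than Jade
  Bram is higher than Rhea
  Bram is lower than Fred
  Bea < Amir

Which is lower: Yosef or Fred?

Yosef < Bea and Bea < Jade give Yosef < Jade.
With Jade < Ben: Yosef < Bea < Jade < Ben.
Then Ben < Amir extends the chain to Amir.
With Amir < Rhea: Yosef < Bea < Jade < Ben < Amir < Rhea.
Then Rhea < Hugo extends the chain to Hugo.
With Hugo < Bram: Yosef < Bea < Jade < Ben < Amir < Rhea < Hugo < Bram.
With Bram < Fred: Yosef < Bea < Jade < Ben < Amir < Rhea < Hugo < Bram < Fred.
So Yosef < Fred; Yosef is the lower of the two.

Yosef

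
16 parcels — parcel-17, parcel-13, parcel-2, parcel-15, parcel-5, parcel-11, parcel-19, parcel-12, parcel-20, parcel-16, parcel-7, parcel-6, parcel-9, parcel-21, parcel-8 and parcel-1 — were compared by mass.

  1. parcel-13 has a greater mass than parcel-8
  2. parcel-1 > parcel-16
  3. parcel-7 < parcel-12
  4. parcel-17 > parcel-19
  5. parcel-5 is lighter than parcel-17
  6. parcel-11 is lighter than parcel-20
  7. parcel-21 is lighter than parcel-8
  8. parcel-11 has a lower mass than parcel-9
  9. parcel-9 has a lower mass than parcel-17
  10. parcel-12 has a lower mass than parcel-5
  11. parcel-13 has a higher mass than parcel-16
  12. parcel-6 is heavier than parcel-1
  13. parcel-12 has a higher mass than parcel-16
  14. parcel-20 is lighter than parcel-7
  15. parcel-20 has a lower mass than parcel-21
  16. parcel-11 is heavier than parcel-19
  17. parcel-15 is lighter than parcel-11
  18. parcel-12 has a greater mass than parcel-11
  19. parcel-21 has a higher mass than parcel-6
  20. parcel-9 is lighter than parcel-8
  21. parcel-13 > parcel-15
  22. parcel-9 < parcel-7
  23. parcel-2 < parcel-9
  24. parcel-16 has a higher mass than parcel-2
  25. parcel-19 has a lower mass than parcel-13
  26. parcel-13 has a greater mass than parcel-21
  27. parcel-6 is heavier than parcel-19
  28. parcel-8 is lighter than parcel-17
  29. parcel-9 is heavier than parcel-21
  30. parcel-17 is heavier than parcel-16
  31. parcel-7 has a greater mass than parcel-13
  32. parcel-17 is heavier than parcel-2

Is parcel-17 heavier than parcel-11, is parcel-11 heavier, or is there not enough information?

parcel-17

Chaining the given relations: parcel-11 < parcel-20 < parcel-21 < parcel-9 < parcel-8 < parcel-13 < parcel-7 < parcel-12 < parcel-5 < parcel-17.
So parcel-17 is heavier.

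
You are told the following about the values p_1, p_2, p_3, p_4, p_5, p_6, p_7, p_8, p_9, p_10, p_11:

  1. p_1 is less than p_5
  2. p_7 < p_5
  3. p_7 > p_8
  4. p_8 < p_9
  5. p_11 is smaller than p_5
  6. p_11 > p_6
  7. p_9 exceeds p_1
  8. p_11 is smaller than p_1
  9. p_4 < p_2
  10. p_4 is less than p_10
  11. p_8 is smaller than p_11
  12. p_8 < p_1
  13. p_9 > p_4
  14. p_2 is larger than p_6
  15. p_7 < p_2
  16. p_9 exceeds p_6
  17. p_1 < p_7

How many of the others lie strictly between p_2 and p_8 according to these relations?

3

Chaining upward from p_8 reaches: p_11, p_1, p_9, p_7, p_5.
Chaining downward from p_2 reaches: p_4, p_6, p_11, p_1, p_7.
Strictly between p_8 and p_2 are those in both lists: p_11, p_1, p_7 — 3 elements.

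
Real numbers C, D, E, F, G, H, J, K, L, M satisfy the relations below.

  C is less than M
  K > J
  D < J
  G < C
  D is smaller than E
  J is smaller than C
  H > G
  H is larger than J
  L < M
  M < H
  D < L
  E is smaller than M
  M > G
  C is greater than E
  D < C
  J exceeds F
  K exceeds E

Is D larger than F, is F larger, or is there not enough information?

Following every chain through D: above D we get J, E, C, K, L, M, H.
F is not reached, and no chain runs the other way from F to D.
So the given relations leave the order of D and F undetermined.

undetermined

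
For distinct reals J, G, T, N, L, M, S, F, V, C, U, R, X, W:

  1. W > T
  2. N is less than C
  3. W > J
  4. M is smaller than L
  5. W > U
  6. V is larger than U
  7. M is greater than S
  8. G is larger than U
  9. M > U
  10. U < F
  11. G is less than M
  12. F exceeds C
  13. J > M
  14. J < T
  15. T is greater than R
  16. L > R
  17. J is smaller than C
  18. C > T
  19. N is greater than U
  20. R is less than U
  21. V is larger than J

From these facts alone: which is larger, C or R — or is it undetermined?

C

R < U and U < G give R < G.
Then G < M extends the chain to M.
Then M < J extends the chain to J.
With J < T: R < U < G < M < J < T.
With T < C: R < U < G < M < J < T < C.
So C is larger.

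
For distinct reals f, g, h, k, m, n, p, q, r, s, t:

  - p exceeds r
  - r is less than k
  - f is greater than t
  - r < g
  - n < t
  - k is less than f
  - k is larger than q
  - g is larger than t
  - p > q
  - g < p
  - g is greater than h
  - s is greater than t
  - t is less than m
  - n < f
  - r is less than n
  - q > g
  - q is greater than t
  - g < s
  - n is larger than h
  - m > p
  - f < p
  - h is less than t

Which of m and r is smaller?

r

r < n and n < t give r < t.
Then t < g extends the chain to g.
With g < q: r < n < t < g < q.
With q < k: r < n < t < g < q < k.
With k < f: r < n < t < g < q < k < f.
Then f < p extends the chain to p.
Then p < m extends the chain to m.
So r < m; r is the smaller of the two.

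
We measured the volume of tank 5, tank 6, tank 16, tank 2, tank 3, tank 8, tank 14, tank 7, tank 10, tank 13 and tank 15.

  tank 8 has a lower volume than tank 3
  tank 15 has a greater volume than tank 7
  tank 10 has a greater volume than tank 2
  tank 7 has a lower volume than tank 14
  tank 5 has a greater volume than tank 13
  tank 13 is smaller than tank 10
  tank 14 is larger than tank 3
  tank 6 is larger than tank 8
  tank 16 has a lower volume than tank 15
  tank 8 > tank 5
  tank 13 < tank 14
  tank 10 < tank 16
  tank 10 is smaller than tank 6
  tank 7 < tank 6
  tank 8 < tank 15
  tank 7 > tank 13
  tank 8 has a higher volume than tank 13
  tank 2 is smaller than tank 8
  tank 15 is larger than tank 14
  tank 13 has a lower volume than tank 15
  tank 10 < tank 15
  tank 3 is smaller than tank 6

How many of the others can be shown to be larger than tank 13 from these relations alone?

From tank 13 the given relations immediately reach tank 10, tank 5, tank 7, tank 8, tank 14, tank 15.
From those, tank 16, tank 3, tank 6 — 9 in total.
Nothing else is reachable above tank 13; 9 in all.

9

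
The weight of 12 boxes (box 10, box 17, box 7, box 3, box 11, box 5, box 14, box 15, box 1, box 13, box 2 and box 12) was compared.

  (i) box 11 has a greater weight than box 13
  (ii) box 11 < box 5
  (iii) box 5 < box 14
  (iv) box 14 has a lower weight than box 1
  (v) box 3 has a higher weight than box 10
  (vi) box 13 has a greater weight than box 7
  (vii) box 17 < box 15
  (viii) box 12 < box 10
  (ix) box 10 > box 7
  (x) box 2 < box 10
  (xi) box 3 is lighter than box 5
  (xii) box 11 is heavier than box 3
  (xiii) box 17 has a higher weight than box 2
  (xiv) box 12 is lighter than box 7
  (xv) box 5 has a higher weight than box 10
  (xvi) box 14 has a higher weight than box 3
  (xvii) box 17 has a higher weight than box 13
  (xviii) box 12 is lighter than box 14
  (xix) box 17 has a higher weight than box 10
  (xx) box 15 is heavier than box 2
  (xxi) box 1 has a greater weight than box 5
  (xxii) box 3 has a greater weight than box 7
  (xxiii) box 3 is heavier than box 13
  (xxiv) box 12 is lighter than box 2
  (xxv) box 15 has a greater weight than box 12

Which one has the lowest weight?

Chaining upward from box 12: directly above it, box 7, box 2, box 10, box 15, box 14; then box 13, box 17, box 3, box 5, box 1; then box 11.
That covers every other element, and nothing is given below box 12, so box 12 is the lowest weight.

box 12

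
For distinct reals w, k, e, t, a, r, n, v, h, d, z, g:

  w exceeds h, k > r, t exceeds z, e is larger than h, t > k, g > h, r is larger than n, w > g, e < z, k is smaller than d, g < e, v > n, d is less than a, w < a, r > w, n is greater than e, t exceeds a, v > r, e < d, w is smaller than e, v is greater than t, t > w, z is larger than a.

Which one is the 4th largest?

Chaining the given pairs: h < g < w < e < n < r < k < d < a < z < t < v.
Counting 4 from the largest end gives a.

a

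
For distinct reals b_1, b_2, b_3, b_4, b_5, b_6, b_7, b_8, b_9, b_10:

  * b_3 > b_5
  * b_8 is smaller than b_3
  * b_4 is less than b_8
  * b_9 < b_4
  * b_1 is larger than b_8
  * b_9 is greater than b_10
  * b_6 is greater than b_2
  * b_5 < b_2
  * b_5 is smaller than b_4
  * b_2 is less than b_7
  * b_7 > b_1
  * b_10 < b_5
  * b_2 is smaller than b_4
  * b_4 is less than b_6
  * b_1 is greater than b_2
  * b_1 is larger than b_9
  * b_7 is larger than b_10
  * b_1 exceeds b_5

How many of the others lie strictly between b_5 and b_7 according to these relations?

The relations place b_5 below b_7. An element lies strictly between them when it is forced above b_5 and also forced below b_7.
Above b_5: {b_2, b_4, b_8, b_1, b_6, b_3}. Below b_7: {b_10, b_9, b_2, b_4, b_8, b_1}.
Intersection: {b_2, b_4, b_8, b_1} — 4.

4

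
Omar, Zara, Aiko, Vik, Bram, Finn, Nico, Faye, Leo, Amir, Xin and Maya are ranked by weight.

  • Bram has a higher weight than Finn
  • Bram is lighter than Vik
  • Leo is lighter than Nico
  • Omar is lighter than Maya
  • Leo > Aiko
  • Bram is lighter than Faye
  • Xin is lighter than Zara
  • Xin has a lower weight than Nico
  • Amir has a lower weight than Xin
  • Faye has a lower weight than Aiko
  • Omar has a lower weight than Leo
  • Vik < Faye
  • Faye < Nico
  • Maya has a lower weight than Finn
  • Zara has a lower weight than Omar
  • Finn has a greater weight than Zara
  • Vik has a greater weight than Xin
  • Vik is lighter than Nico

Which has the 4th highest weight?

Faye

The consecutive relations fix a unique order: Amir < Xin < Zara < Omar < Maya < Finn < Bram < Vik < Faye < Aiko < Leo < Nico.
Counting 4 from the largest end gives Faye.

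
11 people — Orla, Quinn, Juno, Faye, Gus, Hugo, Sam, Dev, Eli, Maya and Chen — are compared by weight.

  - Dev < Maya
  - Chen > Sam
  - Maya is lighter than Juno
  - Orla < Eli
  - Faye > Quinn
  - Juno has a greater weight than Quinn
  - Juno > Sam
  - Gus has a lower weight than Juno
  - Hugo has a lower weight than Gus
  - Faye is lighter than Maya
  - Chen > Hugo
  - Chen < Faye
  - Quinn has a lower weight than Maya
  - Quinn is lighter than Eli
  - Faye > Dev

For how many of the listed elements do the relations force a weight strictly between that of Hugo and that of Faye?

1

The relations place Hugo below Faye. An element lies strictly between them when it is forced above Hugo and also forced below Faye.
Above Hugo: {Chen, Maya, Gus, Juno}. Below Faye: {Sam, Chen, Dev, Quinn}.
Intersection: {Chen} — 1.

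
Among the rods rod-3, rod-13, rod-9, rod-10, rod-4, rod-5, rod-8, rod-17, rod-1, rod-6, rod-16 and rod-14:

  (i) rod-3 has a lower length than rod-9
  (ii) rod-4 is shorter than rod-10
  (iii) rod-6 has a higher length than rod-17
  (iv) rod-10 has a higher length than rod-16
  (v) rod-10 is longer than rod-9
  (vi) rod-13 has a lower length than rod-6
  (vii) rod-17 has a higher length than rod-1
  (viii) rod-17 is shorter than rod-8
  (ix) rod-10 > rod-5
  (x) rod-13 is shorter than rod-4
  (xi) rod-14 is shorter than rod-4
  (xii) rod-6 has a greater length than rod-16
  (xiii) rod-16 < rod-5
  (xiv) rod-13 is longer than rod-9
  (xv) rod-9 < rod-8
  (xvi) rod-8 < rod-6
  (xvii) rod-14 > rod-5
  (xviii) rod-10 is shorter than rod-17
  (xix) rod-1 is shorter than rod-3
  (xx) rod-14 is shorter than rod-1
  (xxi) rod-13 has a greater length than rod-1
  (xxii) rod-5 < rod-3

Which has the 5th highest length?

rod-4

The consecutive relations fix a unique order: rod-16 < rod-5 < rod-14 < rod-1 < rod-3 < rod-9 < rod-13 < rod-4 < rod-10 < rod-17 < rod-8 < rod-6.
The 5th largest is rod-4.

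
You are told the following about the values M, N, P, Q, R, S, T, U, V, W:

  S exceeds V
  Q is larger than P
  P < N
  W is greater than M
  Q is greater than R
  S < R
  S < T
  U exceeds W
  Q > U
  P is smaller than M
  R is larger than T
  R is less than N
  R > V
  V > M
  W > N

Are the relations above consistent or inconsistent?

Every relation is compatible with P < M < V < S < T < R < N < W < U < Q; the set is consistent.

consistent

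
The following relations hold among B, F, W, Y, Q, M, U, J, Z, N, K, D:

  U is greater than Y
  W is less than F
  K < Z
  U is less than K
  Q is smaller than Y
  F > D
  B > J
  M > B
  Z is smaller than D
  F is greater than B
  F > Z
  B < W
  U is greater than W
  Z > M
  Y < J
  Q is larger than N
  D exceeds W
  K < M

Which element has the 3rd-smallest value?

Chaining the given pairs: N < Q < Y < J < B < W < U < K < M < Z < D < F.
The 3rd smallest is Y.

Y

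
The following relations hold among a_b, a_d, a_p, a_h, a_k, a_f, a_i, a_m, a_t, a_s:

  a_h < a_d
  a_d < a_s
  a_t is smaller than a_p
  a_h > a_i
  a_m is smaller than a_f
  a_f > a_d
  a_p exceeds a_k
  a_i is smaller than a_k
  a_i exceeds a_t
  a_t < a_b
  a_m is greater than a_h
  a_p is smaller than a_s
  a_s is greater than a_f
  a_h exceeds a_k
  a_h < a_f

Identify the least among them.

a_t

Chaining upward from a_t: directly above it, a_i, a_b, a_p; then a_k, a_h, a_s; then a_m, a_d, a_f.
That covers every other element, and nothing is given below a_t, so a_t is the least.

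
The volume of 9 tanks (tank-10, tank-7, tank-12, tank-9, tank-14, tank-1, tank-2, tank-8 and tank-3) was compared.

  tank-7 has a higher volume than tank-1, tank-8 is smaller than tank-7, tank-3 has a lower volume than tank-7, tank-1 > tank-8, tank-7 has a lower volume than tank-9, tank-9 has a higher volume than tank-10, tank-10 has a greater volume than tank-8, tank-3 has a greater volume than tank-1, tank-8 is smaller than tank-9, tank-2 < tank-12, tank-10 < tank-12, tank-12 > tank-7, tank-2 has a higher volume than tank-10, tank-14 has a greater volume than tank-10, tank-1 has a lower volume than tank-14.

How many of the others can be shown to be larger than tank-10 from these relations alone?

4

The elements the relations force above tank-10 are tank-14, tank-2, tank-12, tank-9 — no chain reaches any other.
That is 4.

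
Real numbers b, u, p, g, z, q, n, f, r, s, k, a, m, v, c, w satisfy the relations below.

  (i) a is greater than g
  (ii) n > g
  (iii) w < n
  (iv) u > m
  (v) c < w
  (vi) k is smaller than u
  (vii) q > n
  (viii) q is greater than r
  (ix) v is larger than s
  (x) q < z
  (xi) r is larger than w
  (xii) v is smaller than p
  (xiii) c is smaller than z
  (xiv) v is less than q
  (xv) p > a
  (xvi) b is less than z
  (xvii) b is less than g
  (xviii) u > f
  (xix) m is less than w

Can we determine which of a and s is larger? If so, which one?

Following every chain through s: above s we get v, p, q, z.
a is not reached, and no chain runs the other way from a to s.
So the given relations leave the order of s and a undetermined.

undetermined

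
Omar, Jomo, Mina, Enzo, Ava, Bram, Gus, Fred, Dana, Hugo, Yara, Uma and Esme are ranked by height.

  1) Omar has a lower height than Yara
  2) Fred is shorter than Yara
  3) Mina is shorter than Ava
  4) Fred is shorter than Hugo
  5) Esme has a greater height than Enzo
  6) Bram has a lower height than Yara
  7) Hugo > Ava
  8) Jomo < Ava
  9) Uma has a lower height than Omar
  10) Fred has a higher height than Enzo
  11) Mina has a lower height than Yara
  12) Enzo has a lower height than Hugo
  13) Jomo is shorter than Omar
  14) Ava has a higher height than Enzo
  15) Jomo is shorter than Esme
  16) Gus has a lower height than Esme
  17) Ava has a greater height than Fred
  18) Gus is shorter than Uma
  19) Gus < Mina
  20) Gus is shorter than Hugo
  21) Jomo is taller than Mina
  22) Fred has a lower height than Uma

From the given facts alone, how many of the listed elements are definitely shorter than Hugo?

Directly below Hugo: Gus, Enzo, Fred, Ava.
One step further: Mina, Jomo (6 so far).
Nothing else is reachable below Hugo; 6 in all.

6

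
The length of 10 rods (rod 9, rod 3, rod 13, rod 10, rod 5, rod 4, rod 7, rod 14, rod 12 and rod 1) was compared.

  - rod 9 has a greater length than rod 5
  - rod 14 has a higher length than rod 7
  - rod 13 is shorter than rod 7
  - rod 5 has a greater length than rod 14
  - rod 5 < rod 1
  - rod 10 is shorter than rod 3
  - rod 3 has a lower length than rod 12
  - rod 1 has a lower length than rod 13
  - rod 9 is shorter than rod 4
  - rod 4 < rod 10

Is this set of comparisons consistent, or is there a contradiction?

Chaining the given relations yields rod 1 < rod 13 < rod 7 < rod 14 < rod 5, so rod 1 < rod 5. But one relation states rod 5 < rod 1. These cannot both hold.

inconsistent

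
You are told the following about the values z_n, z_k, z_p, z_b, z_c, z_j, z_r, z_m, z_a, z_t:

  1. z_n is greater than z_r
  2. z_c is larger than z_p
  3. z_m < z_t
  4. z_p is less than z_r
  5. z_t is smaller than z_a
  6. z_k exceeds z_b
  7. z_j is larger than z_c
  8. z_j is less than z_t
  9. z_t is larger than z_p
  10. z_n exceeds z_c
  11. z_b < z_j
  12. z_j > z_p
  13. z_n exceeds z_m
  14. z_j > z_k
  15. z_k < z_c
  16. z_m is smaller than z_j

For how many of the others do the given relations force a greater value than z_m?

4

The elements the relations force above z_m are z_j, z_n, z_t, z_a — no chain reaches any other.
That is 4.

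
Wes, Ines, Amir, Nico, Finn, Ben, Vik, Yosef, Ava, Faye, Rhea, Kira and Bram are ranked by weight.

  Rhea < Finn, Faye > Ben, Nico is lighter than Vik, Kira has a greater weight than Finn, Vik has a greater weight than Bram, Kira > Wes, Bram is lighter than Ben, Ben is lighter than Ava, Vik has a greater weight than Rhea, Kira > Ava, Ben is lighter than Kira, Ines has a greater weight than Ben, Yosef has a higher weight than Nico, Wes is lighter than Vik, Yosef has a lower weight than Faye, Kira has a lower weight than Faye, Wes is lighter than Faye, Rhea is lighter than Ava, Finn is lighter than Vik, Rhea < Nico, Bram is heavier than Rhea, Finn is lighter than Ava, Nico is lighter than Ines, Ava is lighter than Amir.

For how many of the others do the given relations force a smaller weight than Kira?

Directly below Kira: Wes, Ben, Finn, Ava.
One step further: Rhea, Bram (6 so far).
No other element is forced below Kira by the given relations, so the count is 6.

6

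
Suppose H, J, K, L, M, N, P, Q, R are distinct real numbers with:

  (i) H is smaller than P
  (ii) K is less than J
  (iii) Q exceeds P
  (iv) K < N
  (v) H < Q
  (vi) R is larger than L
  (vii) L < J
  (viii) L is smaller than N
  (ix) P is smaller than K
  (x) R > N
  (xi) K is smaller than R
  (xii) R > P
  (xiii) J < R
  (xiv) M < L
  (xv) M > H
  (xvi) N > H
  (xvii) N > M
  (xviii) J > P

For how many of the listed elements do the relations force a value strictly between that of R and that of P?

3

The relations place P below R. An element lies strictly between them when it is forced above P and also forced below R.
Above P: {Q, K, J, N}. Below R: {H, M, L, K, J, N}.
Intersection: {K, J, N} — 3.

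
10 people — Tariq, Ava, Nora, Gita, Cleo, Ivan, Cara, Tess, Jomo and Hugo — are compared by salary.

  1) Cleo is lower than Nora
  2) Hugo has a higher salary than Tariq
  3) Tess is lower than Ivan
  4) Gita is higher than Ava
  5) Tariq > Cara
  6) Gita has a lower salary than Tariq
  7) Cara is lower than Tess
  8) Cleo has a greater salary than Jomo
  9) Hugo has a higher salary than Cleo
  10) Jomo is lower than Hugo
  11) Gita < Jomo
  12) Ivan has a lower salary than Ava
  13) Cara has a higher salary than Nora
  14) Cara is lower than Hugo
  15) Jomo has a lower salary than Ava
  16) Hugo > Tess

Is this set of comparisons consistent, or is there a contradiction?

inconsistent

Chaining the given relations yields Jomo < Cleo < Nora < Cara < Tess < Ivan < Ava < Gita, so Jomo < Gita. But one relation states Gita < Jomo. These cannot both hold.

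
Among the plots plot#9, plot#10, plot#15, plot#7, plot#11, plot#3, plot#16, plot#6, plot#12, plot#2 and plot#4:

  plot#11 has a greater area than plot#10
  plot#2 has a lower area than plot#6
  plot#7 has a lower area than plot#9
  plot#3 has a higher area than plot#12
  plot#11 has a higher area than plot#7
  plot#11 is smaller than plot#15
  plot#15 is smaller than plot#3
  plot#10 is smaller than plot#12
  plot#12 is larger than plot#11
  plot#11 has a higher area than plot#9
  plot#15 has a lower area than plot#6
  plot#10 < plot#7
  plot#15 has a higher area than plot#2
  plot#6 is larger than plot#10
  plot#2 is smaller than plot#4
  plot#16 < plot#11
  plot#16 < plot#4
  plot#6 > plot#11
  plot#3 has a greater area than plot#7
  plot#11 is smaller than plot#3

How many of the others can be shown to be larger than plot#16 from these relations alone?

From plot#16 the given relations immediately reach plot#11, plot#4.
From those, plot#15, plot#12, plot#3, plot#6 — 6 in total.
No other element is forced above plot#16 by the given relations, so the count is 6.

6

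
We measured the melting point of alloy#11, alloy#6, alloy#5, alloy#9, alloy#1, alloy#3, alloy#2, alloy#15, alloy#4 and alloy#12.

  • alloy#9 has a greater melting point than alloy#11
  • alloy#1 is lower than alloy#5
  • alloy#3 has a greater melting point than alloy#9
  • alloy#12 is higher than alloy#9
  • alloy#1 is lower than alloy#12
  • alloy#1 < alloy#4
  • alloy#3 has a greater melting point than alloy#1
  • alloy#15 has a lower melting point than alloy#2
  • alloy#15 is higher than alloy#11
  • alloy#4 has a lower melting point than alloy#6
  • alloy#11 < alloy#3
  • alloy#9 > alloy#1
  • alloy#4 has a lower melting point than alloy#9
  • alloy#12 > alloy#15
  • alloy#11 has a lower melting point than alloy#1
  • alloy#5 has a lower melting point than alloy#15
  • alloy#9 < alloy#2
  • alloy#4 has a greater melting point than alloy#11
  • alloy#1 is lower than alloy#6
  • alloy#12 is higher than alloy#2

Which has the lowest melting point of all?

alloy#11

Chaining upward from alloy#11: directly above it, alloy#1, alloy#4, alloy#15, alloy#9, alloy#3; then alloy#5, alloy#6, alloy#2, alloy#12.
That covers every other element, and nothing is given below alloy#11, so alloy#11 is the lowest melting point.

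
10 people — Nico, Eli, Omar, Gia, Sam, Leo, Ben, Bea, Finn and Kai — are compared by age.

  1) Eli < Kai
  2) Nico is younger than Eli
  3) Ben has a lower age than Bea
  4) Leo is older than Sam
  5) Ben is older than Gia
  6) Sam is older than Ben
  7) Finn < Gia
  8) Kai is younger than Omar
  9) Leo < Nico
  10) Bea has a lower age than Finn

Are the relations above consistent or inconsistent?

Chaining the given relations yields Bea < Finn < Gia < Ben, so Bea < Ben. But one relation states Ben < Bea. These cannot both hold.

inconsistent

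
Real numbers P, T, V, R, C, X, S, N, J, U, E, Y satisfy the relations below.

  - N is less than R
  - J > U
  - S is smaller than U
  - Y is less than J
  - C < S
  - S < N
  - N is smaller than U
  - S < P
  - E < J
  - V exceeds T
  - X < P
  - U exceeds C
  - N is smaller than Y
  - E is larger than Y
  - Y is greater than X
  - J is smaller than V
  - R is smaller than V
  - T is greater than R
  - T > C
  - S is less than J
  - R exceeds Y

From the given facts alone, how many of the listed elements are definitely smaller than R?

The elements the relations force below R are C, S, X, N, Y — no chain reaches any other.
That is 5.

5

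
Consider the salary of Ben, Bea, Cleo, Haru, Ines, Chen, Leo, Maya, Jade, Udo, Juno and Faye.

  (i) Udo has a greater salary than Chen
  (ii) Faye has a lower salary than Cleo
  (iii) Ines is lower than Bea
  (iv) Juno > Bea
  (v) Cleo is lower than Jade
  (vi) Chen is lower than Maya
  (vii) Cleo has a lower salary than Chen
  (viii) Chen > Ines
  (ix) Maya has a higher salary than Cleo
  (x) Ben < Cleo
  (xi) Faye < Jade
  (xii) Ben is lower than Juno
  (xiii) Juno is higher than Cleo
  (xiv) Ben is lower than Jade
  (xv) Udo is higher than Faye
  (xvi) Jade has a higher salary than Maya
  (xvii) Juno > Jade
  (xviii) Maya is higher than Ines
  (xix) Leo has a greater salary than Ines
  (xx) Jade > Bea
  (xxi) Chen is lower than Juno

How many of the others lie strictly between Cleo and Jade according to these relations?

2

The relations place Cleo below Jade. An element lies strictly between them when it is forced above Cleo and also forced below Jade.
Above Cleo: {Chen, Maya, Juno, Udo}. Below Jade: {Faye, Ines, Ben, Bea, Chen, Maya}.
Intersection: {Chen, Maya} — 2.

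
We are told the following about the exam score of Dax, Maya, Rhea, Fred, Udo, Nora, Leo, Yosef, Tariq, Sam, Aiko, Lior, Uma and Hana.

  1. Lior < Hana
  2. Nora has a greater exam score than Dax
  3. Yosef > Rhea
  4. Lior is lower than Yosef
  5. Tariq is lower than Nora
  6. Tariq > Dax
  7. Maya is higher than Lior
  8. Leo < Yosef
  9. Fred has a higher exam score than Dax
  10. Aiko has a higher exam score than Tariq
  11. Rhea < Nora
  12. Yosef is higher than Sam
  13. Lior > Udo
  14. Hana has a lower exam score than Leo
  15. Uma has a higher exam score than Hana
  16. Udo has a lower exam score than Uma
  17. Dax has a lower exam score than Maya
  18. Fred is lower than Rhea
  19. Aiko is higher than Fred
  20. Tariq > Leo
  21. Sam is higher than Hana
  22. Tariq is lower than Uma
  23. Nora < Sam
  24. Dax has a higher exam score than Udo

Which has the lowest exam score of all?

Chaining upward from Udo: directly above it, Dax, Lior, Uma; then Fred, Hana, Tariq, Maya, Nora, Yosef; then Leo, Rhea, Aiko, Sam.
That covers every other element, and nothing is given below Udo, so Udo is the lowest exam score.

Udo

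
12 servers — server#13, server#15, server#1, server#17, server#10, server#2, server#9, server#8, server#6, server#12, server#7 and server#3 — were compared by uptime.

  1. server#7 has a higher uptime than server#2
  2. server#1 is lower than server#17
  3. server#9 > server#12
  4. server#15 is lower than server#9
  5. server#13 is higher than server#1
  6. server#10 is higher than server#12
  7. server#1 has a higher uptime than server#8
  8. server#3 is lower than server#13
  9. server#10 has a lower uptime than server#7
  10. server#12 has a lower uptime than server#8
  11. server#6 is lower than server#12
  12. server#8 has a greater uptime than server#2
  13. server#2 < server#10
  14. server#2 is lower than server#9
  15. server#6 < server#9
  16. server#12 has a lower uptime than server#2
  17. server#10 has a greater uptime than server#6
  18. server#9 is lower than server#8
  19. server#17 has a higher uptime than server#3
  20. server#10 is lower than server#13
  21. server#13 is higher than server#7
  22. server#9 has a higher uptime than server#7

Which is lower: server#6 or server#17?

server#6

The relevant relations are server#6 < server#12; server#12 < server#2; server#2 < server#10; server#10 < server#7; server#7 < server#9; server#9 < server#8; server#8 < server#1; server#1 < server#17.
Chaining these gives server#6 < server#12 < server#2 < server#10 < server#7 < server#9 < server#8 < server#1 < server#17.
So server#6 < server#17; server#6 is the lower of the two.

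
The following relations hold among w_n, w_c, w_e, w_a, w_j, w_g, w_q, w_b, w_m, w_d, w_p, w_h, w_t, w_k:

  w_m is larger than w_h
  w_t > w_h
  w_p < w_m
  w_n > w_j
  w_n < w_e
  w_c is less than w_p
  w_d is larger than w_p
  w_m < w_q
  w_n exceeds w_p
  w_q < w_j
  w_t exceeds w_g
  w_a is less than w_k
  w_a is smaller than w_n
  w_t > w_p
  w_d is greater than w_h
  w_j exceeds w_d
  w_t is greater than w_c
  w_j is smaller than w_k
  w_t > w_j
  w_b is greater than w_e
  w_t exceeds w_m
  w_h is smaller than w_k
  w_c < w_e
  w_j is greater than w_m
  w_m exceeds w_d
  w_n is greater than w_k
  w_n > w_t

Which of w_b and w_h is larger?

w_b

Link the given pairs in sequence: w_h < w_d; w_d < w_m; w_m < w_q; w_q < w_j; w_j < w_k; w_k < w_n; w_n < w_e; w_e < w_b.
Together: w_h < w_d < w_m < w_q < w_j < w_k < w_n < w_e < w_b.
So w_h < w_b; w_b is the larger of the two.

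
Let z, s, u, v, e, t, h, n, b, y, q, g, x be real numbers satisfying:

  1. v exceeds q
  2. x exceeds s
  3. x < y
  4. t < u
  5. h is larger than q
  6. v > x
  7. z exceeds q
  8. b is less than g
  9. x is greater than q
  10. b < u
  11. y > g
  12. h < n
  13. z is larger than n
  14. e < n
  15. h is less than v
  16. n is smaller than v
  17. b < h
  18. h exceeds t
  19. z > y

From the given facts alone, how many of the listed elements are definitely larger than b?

7

From b the given relations immediately reach h, g, u.
From those, n, y, v — 6 in total.
From those, z — 7 in total.
No other element is forced above b by the given relations, so the count is 7.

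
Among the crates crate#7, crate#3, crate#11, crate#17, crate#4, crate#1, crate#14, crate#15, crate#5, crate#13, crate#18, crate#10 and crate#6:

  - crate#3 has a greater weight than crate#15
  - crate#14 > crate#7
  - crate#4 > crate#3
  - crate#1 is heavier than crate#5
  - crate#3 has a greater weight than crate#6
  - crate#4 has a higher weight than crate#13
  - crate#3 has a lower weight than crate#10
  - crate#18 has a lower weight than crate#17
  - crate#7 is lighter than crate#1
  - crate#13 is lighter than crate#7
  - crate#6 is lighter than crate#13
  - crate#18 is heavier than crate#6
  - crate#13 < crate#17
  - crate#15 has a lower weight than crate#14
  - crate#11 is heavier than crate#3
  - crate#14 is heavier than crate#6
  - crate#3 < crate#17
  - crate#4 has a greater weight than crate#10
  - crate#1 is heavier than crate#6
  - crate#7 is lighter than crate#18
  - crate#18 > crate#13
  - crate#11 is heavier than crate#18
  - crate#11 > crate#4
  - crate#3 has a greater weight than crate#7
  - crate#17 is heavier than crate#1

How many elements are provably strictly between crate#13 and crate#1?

Chaining upward from crate#13 reaches: crate#7, crate#3, crate#10, crate#18, crate#4, crate#14, crate#17, crate#11.
Chaining downward from crate#1 reaches: crate#6, crate#7, crate#5.
Strictly between crate#13 and crate#1 are those in both lists: crate#7 — 1 element.

1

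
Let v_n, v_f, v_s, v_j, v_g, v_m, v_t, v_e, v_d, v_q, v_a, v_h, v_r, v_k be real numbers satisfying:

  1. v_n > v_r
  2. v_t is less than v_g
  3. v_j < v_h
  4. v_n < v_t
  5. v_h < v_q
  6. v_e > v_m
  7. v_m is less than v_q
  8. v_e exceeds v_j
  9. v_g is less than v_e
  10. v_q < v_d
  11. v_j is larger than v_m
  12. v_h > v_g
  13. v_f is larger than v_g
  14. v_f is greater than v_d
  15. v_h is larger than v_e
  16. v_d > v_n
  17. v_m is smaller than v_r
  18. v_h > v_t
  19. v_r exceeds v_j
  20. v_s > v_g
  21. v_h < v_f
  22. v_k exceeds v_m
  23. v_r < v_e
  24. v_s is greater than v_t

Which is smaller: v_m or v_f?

Link the given pairs in sequence: v_m < v_j; v_j < v_r; v_r < v_n; v_n < v_t; v_t < v_g; v_g < v_e; v_e < v_h; v_h < v_q; v_q < v_d; v_d < v_f.
Together: v_m < v_j < v_r < v_n < v_t < v_g < v_e < v_h < v_q < v_d < v_f.
So v_m < v_f; v_m is the smaller of the two.

v_m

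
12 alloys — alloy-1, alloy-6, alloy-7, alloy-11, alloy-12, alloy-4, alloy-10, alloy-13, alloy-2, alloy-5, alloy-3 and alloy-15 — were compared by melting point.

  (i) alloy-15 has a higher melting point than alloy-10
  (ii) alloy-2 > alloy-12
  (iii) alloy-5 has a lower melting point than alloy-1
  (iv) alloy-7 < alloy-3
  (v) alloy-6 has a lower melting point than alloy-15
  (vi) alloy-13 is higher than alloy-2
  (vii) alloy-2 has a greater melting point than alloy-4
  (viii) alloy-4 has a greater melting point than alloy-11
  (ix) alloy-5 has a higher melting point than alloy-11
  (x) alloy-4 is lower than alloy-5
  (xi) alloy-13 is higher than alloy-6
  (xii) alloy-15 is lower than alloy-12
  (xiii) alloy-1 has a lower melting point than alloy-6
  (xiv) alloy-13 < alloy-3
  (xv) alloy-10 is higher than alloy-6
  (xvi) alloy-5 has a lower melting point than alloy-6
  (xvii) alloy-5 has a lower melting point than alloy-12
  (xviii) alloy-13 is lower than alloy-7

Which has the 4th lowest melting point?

alloy-1

The consecutive relations fix a unique order: alloy-11 < alloy-4 < alloy-5 < alloy-1 < alloy-6 < alloy-10 < alloy-15 < alloy-12 < alloy-2 < alloy-13 < alloy-7 < alloy-3.
Counting 4 from the smallest end gives alloy-1.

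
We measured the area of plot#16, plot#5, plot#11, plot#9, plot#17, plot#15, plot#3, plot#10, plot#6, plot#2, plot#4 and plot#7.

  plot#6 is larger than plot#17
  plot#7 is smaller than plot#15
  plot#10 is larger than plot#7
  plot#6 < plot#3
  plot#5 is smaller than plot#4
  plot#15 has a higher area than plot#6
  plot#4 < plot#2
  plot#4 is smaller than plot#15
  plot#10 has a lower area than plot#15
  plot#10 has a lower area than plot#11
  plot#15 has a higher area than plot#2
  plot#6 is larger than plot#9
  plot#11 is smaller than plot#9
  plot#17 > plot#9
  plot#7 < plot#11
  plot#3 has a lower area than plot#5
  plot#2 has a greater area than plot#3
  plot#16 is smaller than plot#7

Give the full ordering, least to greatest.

plot#16 < plot#7 < plot#10 < plot#11 < plot#9 < plot#17 < plot#6 < plot#3 < plot#5 < plot#4 < plot#2 < plot#15

The consecutive links are each given: plot#16 < plot#7; plot#7 < plot#10; plot#10 < plot#11; plot#11 < plot#9; plot#9 < plot#17; plot#17 < plot#6; plot#6 < plot#3; plot#3 < plot#5; plot#5 < plot#4; plot#4 < plot#2; plot#2 < plot#15.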